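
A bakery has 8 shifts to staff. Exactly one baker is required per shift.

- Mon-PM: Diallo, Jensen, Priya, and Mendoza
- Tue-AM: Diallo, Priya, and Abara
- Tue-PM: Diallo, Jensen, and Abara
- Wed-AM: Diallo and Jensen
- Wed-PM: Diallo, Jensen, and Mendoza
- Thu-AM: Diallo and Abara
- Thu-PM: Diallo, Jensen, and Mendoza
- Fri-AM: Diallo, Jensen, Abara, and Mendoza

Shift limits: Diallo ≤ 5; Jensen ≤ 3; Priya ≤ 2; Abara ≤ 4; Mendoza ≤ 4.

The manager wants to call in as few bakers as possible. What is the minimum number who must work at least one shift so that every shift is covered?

2

8 slots to fill and no one can take more than 5, so at least ⌈8/5⌉ = 2 bakers are needed.
Diallo and Jensen alone can cover everything: Mon-PM→Diallo, Tue-AM→Diallo, Tue-PM→Diallo, Wed-AM→Diallo, Wed-PM→Jensen, Thu-AM→Diallo, Thu-PM→Jensen, Fri-AM→Jensen.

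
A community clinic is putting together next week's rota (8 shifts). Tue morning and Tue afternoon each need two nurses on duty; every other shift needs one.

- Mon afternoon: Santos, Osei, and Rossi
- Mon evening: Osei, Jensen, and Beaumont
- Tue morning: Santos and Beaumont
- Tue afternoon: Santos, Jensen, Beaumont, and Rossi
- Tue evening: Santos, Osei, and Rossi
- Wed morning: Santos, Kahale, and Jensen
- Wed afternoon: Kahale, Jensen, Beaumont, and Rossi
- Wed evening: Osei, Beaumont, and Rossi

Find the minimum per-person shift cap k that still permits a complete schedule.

With 6 nurses and 10 worker-slots to fill, someone must work at least ⌈10/6⌉ = 2 shifts, so k ≥ 2.
k = 2 works: Mon afternoon→Santos, Mon evening→Osei, Tue morning→Santos+Beaumont, Tue afternoon→Jensen+Rossi, Tue evening→Osei, Wed morning→Kahale, Wed afternoon→Kahale, Wed evening→Beaumont.
Loads: Santos 2, Osei 2, Kahale 2, Jensen 1, Beaumont 2, Rossi 1 — all ≤ 2.

2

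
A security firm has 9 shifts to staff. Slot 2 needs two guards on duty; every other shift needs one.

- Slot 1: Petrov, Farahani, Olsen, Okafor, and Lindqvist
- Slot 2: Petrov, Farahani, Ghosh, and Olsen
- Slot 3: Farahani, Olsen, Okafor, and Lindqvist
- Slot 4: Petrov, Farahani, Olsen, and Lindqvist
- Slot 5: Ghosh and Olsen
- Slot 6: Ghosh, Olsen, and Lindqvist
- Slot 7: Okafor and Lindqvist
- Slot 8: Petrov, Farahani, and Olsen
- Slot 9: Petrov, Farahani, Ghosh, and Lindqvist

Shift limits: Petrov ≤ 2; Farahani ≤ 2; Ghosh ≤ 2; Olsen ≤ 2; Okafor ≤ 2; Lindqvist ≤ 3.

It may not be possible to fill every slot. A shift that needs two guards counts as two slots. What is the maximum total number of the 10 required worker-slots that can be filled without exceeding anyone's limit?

10

Total capacity across all guards is 2+2+2+2+2+3 = 13, and 10 slots are needed, so at most 10 can be filled.
An assignment achieving 10: Slot 1→Olsen, Slot 2→Petrov+Farahani, Slot 3→Farahani, Slot 4→Olsen, Slot 5→Ghosh, Slot 6→Ghosh, Slot 7→Okafor, Slot 8→Petrov, Slot 9→Lindqvist.
Loads: Petrov 2/2, Farahani 2/2, Ghosh 2/2, Olsen 2/2, Okafor 1/2, Lindqvist 1/3.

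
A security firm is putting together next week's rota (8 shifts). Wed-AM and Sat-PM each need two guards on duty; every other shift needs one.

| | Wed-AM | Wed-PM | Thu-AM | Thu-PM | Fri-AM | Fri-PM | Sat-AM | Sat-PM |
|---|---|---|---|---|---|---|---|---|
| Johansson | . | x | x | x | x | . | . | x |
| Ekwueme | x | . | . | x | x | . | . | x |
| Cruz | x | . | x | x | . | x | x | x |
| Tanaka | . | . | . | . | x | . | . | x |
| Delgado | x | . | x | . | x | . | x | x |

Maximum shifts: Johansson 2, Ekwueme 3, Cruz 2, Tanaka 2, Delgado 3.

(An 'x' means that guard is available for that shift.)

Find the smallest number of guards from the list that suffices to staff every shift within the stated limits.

10 slots to fill and no one can take more than 3, so at least ⌈10/3⌉ = 4 guards are needed.
Johansson, Ekwueme, Cruz, and Delgado alone can cover everything: Wed-AM→Ekwueme+Delgado, Wed-PM→Johansson, Thu-AM→Johansson, Thu-PM→Ekwueme, Fri-AM→Delgado, Fri-PM→Cruz, Sat-AM→Cruz, Sat-PM→Ekwueme+Delgado.

4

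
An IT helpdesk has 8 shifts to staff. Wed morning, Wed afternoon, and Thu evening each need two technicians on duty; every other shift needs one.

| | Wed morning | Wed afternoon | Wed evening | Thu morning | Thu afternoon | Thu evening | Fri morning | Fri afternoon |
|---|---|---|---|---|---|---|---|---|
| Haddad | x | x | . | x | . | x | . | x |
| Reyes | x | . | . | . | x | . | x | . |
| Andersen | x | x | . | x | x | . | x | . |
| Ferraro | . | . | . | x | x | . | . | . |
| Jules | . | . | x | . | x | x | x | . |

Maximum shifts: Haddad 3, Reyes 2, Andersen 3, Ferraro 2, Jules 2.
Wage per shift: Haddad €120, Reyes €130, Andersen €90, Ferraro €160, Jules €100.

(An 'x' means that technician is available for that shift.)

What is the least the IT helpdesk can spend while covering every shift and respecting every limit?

€1250

Wed afternoon can only be covered by Haddad and Andersen, so that assignment is forced.
Wed evening can only be covered by Jules, so that assignment is forced.
Thu evening can only be covered by Haddad and Jules, so that assignment is forced.
Picking the cheapest available technician for each shift independently would cost €1130, but that ignores the shift limits.
An optimal schedule: Wed morning→Reyes+Andersen, Wed afternoon→Haddad+Andersen, Wed evening→Jules, Thu morning→Andersen, Thu afternoon→Ferraro, Thu evening→Haddad+Jules, Fri morning→Reyes, Fri afternoon→Haddad.
Total: 130 + 90 + 120 + 90 + 100 + 90 + 160 + 120 + 100 + 130 + 120 = €1250.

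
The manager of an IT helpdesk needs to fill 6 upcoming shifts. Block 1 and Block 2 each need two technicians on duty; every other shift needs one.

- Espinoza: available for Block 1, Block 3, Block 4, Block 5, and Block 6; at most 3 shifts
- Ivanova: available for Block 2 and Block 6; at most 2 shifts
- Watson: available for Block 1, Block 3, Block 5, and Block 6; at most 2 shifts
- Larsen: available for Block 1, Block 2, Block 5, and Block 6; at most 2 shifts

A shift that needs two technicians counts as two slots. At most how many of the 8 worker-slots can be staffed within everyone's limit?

Total capacity across all technicians is 3+2+2+2 = 9, and 8 slots are needed, so at most 8 can be filled.
An assignment achieving 8: Block 1→Espinoza+Watson, Block 2→Ivanova+Larsen, Block 3→Espinoza, Block 4→Espinoza, Block 5→Watson, Block 6→Ivanova.
Loads: Espinoza 3/3, Ivanova 2/2, Watson 2/2, Larsen 1/2.

8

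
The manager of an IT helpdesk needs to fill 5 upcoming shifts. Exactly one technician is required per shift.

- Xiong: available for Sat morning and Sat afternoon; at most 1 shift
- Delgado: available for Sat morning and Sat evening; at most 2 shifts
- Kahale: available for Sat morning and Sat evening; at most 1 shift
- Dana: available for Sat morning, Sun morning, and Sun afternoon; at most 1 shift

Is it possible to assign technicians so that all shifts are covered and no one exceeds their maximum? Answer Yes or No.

Total capacity is 5 and 5 slots are needed, so capacity alone doesn't rule it out.
Shifts {Sun morning, Sun afternoon} need 2 worker-slots in total, but the technicians available for any of those shifts (Dana) can supply at most 1 among them. So no valid schedule exists.

No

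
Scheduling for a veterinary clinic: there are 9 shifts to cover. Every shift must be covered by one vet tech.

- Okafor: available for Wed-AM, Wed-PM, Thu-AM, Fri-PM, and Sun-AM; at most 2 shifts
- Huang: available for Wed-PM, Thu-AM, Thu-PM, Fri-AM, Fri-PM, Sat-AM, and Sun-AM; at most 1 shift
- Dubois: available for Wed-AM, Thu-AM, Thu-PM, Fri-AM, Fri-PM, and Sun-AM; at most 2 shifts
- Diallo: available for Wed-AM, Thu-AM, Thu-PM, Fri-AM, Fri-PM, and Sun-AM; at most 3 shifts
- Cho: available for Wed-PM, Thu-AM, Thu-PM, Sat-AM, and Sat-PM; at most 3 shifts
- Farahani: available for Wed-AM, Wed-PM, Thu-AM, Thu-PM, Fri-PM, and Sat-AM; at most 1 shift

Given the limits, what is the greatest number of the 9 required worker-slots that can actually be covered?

Total capacity across all vet techs is 2+1+2+3+3+1 = 12, and 9 slots are needed, so at most 9 can be filled.
An assignment achieving 9: Wed-AM→Okafor, Wed-PM→Okafor, Thu-AM→Diallo, Thu-PM→Dubois, Fri-AM→Huang, Fri-PM→Diallo, Sat-AM→Cho, Sat-PM→Cho, Sun-AM→Dubois.
Loads: Okafor 2/2, Huang 1/1, Dubois 2/2, Diallo 2/3, Cho 2/3, Farahani 0/1.

9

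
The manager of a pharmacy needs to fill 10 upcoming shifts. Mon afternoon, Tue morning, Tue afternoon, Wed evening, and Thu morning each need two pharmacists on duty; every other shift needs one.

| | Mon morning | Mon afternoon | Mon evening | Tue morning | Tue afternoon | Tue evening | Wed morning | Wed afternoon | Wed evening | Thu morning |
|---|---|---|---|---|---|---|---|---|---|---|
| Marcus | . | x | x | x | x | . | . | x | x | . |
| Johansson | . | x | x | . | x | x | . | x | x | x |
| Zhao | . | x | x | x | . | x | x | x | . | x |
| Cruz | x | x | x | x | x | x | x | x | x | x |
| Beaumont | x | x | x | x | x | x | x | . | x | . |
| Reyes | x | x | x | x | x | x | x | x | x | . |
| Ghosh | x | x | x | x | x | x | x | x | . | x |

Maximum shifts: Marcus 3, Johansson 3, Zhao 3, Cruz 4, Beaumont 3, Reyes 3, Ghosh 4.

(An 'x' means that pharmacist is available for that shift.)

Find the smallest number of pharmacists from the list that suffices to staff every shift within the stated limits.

5

15 slots to fill and no one can take more than 4, so at least ⌈15/4⌉ = 4 pharmacists are needed.
Any 4 pharmacists together have capacity at most 4+4+3+3 = 14 < 15 slots, so 4 can never suffice.
Marcus, Johansson, Zhao, Cruz, and Beaumont alone can cover everything: Mon morning→Cruz, Mon afternoon→Cruz+Beaumont, Mon evening→Marcus, Tue morning→Marcus+Zhao, Tue afternoon→Johansson+Cruz, Tue evening→Johansson, Wed morning→Zhao, Wed afternoon→Marcus, Wed evening→Cruz+Beaumont, Thu morning→Johansson+Zhao.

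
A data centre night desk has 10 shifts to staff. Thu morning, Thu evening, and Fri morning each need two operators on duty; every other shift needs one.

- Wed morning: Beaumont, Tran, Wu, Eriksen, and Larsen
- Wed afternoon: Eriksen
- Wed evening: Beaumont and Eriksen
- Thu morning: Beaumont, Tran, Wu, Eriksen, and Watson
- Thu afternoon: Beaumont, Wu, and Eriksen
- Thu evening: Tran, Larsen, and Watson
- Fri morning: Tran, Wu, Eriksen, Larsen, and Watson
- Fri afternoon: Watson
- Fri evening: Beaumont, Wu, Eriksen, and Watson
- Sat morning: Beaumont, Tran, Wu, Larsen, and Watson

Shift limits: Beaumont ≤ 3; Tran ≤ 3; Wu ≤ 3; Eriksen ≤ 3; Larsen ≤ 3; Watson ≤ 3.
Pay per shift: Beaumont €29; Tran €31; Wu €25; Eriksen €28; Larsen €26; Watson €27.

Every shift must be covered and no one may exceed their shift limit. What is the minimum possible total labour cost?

€347

Wed afternoon can only be covered by Eriksen, so that assignment is forced.
Fri afternoon can only be covered by Watson, so that assignment is forced.
Picking the cheapest available operator for each shift independently would cost €339, but that ignores the shift limits.
An optimal schedule: Wed morning→Wu, Wed afternoon→Eriksen, Wed evening→Eriksen, Thu morning→Watson+Beaumont, Thu afternoon→Wu, Thu evening→Larsen+Watson, Fri morning→Larsen+Eriksen, Fri afternoon→Watson, Fri evening→Wu, Sat morning→Larsen.
Total: 25 + 28 + 28 + 27 + 29 + 25 + 26 + 27 + 26 + 28 + 27 + 25 + 26 = €347.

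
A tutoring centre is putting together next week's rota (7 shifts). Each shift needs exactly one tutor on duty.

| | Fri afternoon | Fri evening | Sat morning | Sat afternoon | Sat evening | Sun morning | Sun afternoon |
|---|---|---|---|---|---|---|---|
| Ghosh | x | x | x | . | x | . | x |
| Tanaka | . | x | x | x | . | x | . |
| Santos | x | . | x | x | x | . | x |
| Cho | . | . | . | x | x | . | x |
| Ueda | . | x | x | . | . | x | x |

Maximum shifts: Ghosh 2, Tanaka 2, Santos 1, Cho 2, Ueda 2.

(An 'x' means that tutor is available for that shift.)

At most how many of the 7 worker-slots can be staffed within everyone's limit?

7

Total capacity across all tutors is 2+2+1+2+2 = 9, and 7 slots are needed, so at most 7 can be filled.
An assignment achieving 7: Fri afternoon→Ghosh, Fri evening→Ghosh, Sat morning→Ueda, Sat afternoon→Tanaka, Sat evening→Santos, Sun morning→Tanaka, Sun afternoon→Cho.
Loads: Ghosh 2/2, Tanaka 2/2, Santos 1/1, Cho 1/2, Ueda 1/2.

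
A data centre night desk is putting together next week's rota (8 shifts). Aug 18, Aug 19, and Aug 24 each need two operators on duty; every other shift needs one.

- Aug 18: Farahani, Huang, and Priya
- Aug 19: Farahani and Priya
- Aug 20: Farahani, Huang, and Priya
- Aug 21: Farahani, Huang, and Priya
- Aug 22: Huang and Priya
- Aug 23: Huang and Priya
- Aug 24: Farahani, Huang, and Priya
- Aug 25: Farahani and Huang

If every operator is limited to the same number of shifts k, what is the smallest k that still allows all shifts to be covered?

With 3 operators and 11 worker-slots to fill, someone must work at least ⌈11/3⌉ = 4 shifts, so k ≥ 4.
k = 4 works: Aug 18→Farahani+Huang, Aug 19→Farahani+Priya, Aug 20→Farahani, Aug 21→Priya, Aug 22→Huang, Aug 23→Huang, Aug 24→Huang+Priya, Aug 25→Farahani.
Loads: Farahani 4, Huang 4, Priya 3 — all ≤ 4.

4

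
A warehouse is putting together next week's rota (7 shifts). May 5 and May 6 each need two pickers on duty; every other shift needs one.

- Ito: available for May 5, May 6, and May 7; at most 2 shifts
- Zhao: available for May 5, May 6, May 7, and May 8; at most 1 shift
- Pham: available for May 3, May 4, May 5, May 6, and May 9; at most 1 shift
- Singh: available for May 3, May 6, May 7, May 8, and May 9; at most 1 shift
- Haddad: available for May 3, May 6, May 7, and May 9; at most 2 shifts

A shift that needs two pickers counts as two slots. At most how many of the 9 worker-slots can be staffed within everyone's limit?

Total capacity across all pickers is 2+1+1+1+2 = 7, and 9 slots are needed, so at most 7 can be filled.
An assignment achieving 7: May 3→Singh, May 4→Pham, May 5→Ito, May 6→Haddad, May 7→Ito, May 8→Zhao, May 9→Haddad.
Loads: Ito 2/2, Zhao 1/1, Pham 1/1, Singh 1/1, Haddad 2/2.

7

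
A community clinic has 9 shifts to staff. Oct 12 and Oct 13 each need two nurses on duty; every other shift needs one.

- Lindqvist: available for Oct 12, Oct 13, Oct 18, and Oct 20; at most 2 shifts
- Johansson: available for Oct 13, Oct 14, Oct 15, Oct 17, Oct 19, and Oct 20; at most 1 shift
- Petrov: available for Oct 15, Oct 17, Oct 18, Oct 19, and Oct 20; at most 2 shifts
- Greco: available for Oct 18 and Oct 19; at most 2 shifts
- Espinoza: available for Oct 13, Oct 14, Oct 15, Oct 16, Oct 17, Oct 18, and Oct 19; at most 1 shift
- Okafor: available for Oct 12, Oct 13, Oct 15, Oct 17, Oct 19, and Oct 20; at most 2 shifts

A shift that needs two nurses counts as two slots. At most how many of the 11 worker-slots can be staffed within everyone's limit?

Total capacity across all nurses is 2+1+2+2+1+2 = 10, and 11 slots are needed, so at most 10 can be filled.
An assignment achieving 10: Oct 12→Lindqvist+Okafor, Oct 13→Lindqvist+Okafor, Oct 14→Johansson, Oct 15→Petrov, Oct 16→Espinoza, Oct 17→Petrov, Oct 18→Greco, Oct 19→Greco.
Loads: Lindqvist 2/2, Johansson 1/1, Petrov 2/2, Greco 2/2, Espinoza 1/1, Okafor 2/2.

10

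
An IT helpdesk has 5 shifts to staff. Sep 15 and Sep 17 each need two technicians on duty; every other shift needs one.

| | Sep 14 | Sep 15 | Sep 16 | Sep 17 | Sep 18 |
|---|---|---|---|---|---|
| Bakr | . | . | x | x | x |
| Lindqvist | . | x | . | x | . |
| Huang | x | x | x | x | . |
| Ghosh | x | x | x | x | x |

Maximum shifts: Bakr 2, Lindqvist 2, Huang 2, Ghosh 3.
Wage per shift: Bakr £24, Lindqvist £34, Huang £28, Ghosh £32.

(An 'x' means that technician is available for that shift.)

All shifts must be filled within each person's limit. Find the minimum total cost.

Picking the cheapest available technician for each shift independently would cost £188, but that ignores the shift limits.
An optimal schedule: Sep 14→Huang, Sep 15→Huang+Ghosh, Sep 16→Ghosh, Sep 17→Bakr+Ghosh, Sep 18→Bakr.
Total: 28 + 28 + 32 + 32 + 24 + 32 + 24 = £200.

£200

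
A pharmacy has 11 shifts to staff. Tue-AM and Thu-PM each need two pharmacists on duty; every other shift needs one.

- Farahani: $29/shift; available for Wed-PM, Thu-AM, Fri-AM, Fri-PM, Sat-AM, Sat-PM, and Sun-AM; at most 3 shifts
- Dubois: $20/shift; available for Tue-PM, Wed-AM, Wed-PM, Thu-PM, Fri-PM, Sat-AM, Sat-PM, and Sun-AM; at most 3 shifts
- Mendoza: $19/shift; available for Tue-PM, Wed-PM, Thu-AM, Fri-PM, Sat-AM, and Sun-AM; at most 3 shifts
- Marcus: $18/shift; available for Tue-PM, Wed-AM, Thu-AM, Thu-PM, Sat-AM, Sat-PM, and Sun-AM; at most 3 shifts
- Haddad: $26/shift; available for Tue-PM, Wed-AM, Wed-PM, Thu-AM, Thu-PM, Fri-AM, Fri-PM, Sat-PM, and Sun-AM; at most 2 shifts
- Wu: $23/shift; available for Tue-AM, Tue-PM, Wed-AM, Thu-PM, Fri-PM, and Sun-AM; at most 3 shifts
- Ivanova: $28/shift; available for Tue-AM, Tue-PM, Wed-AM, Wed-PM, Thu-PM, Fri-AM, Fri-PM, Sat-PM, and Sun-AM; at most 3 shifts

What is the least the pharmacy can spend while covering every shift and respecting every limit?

$271

Tue-AM can only be covered by Wu and Ivanova, so that assignment is forced.
Picking the cheapest available pharmacist for each shift independently would cost $261, but that ignores the shift limits.
An optimal schedule: Tue-AM→Wu+Ivanova, Tue-PM→Mendoza, Wed-AM→Marcus, Wed-PM→Mendoza, Thu-AM→Marcus, Thu-PM→Dubois+Wu, Fri-AM→Haddad, Fri-PM→Mendoza, Sat-AM→Marcus, Sat-PM→Dubois, Sun-AM→Dubois.
Total: 23 + 28 + 19 + 18 + 19 + 18 + 20 + 23 + 26 + 19 + 18 + 20 + 20 = $271.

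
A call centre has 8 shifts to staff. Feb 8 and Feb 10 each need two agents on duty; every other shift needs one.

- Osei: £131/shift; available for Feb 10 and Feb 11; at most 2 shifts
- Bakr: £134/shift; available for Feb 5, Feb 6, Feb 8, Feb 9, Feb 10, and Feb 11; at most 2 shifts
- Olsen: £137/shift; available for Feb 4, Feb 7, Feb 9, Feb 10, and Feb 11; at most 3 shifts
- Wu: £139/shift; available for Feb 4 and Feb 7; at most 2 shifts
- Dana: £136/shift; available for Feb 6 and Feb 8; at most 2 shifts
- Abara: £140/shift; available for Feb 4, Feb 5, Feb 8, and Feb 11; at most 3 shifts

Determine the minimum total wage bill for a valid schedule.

Picking the cheapest available agent for each shift independently would cost £1342, but that ignores the shift limits.
An optimal schedule: Feb 4→Wu, Feb 5→Bakr, Feb 6→Dana, Feb 7→Olsen, Feb 8→Bakr+Dana, Feb 9→Olsen, Feb 10→Osei+Olsen, Feb 11→Osei.
Total: 139 + 134 + 136 + 137 + 134 + 136 + 137 + 131 + 137 + 131 = £1352.

£1352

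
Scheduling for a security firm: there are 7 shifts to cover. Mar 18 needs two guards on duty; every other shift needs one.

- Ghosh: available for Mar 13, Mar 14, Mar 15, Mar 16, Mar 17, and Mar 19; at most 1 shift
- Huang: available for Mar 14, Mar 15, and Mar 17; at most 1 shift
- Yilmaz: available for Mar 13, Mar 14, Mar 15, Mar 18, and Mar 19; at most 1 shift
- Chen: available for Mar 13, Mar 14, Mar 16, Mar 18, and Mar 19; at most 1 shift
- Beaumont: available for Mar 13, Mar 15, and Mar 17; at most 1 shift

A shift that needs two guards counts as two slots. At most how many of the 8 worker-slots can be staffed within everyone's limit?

Total capacity across all guards is 1+1+1+1+1 = 5, and 8 slots are needed, so at most 5 can be filled.
An assignment achieving 5: Mar 13→Beaumont, Mar 16→Ghosh, Mar 17→Huang, Mar 18→Yilmaz+Chen.
Loads: Ghosh 1/1, Huang 1/1, Yilmaz 1/1, Chen 1/1, Beaumont 1/1.

5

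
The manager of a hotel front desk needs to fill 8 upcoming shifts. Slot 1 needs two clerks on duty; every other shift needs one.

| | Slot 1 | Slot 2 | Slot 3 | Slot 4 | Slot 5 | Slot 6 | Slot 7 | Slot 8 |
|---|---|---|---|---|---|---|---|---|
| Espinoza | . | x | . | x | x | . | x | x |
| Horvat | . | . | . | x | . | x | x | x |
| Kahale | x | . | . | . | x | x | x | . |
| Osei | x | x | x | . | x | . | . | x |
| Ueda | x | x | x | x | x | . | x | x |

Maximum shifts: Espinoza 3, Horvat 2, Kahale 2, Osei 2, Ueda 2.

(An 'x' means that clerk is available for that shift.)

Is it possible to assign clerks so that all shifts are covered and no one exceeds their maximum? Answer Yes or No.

Yes

One valid schedule: Slot 1→Kahale+Osei, Slot 2→Espinoza, Slot 3→Osei, Slot 4→Espinoza, Slot 5→Espinoza, Slot 6→Horvat, Slot 7→Horvat, Slot 8→Ueda.
Loads: Espinoza 3/3, Horvat 2/2, Kahale 1/2, Osei 2/2, Ueda 1/2 — all within limits.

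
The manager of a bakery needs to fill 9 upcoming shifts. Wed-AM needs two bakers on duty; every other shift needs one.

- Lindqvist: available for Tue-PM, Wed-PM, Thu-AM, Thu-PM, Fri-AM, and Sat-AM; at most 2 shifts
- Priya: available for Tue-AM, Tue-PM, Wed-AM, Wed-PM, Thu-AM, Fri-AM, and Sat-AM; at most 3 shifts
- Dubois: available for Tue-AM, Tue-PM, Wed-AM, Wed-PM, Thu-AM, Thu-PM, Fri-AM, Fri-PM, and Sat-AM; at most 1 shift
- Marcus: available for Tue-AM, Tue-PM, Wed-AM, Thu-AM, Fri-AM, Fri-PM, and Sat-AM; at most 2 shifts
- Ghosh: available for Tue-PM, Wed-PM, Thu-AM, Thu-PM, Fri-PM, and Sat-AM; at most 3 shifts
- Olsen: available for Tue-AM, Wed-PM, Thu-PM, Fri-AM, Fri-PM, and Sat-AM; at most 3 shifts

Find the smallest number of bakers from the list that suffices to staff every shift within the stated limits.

4

10 slots to fill and no one can take more than 3, so at least ⌈10/3⌉ = 4 bakers are needed.
Lindqvist, Priya, Marcus, and Ghosh alone can cover everything: Tue-AM→Priya, Tue-PM→Ghosh, Wed-AM→Priya+Marcus, Wed-PM→Lindqvist, Thu-AM→Ghosh, Thu-PM→Lindqvist, Fri-AM→Priya, Fri-PM→Marcus, Sat-AM→Ghosh.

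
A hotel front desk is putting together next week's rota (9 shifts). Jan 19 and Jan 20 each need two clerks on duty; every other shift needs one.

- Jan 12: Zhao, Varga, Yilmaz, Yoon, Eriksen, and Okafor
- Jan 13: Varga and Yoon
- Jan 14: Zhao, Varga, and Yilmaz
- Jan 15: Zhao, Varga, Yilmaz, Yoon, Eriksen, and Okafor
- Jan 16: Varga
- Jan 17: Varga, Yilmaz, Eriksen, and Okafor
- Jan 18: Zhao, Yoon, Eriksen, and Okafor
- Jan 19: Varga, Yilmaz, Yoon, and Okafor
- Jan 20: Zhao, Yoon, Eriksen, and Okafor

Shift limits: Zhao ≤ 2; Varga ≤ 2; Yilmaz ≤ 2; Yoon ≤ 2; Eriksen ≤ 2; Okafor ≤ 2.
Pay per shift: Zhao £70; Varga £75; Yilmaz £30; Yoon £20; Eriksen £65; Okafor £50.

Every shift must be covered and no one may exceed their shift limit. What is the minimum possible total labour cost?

£545

Jan 16 can only be covered by Varga, so that assignment is forced.
Picking the cheapest available clerk for each shift independently would cost £335, but that ignores the shift limits.
An optimal schedule: Jan 12→Eriksen, Jan 13→Yoon, Jan 14→Yilmaz, Jan 15→Zhao, Jan 16→Varga, Jan 17→Yilmaz, Jan 18→Okafor, Jan 19→Yoon+Okafor, Jan 20→Eriksen+Zhao.
Total: 65 + 20 + 30 + 70 + 75 + 30 + 50 + 20 + 50 + 65 + 70 = £545.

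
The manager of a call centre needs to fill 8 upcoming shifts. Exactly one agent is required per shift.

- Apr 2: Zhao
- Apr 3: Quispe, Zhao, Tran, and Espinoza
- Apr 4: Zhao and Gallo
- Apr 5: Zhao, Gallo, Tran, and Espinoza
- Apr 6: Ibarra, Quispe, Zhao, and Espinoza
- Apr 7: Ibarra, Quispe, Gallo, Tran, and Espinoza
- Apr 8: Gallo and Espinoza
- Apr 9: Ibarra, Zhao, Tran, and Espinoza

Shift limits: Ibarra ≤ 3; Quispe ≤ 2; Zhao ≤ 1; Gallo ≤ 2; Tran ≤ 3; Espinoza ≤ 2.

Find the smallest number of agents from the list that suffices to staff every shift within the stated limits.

8 slots to fill and no one can take more than 3, so at least ⌈8/3⌉ = 3 agents are needed.
No set of 3 agents can cover every shift (each such set leaves at least one shift with no one available or exceeds a cap).
Ibarra, Zhao, Gallo, and Tran alone can cover everything: Apr 2→Zhao, Apr 3→Tran, Apr 4→Gallo, Apr 5→Tran, Apr 6→Ibarra, Apr 7→Ibarra, Apr 8→Gallo, Apr 9→Ibarra.

4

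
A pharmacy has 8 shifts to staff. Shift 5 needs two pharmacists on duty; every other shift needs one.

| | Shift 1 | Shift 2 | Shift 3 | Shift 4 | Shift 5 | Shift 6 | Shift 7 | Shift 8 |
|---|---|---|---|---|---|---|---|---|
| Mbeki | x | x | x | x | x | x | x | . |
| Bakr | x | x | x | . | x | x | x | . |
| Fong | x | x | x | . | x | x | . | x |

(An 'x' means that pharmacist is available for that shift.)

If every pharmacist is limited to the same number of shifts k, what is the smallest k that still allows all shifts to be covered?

3

With 3 pharmacists and 9 worker-slots to fill, someone must work at least ⌈9/3⌉ = 3 shifts, so k ≥ 3.
k = 3 works: Shift 1→Mbeki, Shift 2→Bakr, Shift 3→Bakr, Shift 4→Mbeki, Shift 5→Bakr+Fong, Shift 6→Fong, Shift 7→Mbeki, Shift 8→Fong.
Loads: Mbeki 3, Bakr 3, Fong 3 — all ≤ 3.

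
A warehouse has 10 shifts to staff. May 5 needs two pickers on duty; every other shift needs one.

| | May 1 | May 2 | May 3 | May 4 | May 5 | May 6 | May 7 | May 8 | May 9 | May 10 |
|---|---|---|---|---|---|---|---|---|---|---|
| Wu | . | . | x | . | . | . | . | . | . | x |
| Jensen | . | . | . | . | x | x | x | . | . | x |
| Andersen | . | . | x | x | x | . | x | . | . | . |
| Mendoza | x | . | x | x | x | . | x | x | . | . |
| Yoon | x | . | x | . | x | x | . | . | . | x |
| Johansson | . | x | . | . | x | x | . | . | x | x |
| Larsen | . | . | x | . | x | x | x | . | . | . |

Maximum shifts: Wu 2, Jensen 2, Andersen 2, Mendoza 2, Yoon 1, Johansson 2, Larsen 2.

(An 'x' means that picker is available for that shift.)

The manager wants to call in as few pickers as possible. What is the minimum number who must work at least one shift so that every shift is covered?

6

11 slots to fill and no one can take more than 2, so at least ⌈11/2⌉ = 6 pickers are needed.
Wu, Jensen, Andersen, Mendoza, Yoon, and Johansson alone can cover everything: May 1→Mendoza, May 2→Johansson, May 3→Wu, May 4→Andersen, May 5→Andersen+Yoon, May 6→Jensen, May 7→Jensen, May 8→Mendoza, May 9→Johansson, May 10→Wu.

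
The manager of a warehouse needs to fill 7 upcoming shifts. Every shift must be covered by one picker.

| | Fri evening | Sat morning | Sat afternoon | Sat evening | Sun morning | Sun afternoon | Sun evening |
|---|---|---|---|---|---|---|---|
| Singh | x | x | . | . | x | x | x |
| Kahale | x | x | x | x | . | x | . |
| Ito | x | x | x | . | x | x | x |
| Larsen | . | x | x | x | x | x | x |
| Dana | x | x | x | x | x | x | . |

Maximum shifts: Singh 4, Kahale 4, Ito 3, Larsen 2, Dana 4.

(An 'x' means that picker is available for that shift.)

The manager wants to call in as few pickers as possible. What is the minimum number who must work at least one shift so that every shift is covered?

2

7 slots to fill and no one can take more than 4, so at least ⌈7/4⌉ = 2 pickers are needed.
Singh and Kahale alone can cover everything: Fri evening→Singh, Sat morning→Singh, Sat afternoon→Kahale, Sat evening→Kahale, Sun morning→Singh, Sun afternoon→Kahale, Sun evening→Singh.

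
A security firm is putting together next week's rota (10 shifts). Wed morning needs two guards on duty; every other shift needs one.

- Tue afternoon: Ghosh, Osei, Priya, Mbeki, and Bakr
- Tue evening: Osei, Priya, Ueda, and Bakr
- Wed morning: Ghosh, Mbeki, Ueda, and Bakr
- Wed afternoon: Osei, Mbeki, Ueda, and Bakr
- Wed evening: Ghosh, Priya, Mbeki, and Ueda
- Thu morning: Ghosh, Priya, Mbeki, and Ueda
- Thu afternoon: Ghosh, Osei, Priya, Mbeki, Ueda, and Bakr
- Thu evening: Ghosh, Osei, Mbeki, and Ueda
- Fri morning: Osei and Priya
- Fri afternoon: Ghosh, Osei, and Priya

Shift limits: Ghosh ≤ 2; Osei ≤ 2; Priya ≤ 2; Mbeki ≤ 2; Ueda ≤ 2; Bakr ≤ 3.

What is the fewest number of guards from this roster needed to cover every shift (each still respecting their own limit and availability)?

5

11 slots to fill and no one can take more than 3, so at least ⌈11/3⌉ = 4 guards are needed.
Any 4 guards together have capacity at most 3+2+2+2 = 9 < 11 slots, so 4 can never suffice.
Ghosh, Osei, Priya, Mbeki, and Bakr alone can cover everything: Tue afternoon→Bakr, Tue evening→Osei, Wed morning→Ghosh+Mbeki, Wed afternoon→Bakr, Wed evening→Ghosh, Thu morning→Priya, Thu afternoon→Bakr, Thu evening→Mbeki, Fri morning→Osei, Fri afternoon→Priya.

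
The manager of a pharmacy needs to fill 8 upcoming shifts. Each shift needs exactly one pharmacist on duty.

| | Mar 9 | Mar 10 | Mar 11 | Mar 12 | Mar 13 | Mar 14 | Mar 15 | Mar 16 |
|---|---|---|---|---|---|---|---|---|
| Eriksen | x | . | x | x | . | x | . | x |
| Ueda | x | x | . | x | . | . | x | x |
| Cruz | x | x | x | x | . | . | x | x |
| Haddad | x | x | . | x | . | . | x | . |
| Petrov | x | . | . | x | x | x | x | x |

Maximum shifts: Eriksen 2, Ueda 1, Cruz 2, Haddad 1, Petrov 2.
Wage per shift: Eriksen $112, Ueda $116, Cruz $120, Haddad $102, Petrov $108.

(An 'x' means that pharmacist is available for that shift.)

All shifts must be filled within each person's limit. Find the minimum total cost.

Mar 13 can only be covered by Petrov, so that assignment is forced.
Picking the cheapest available pharmacist for each shift independently would cost $844, but that ignores the shift limits.
An optimal schedule: Mar 9→Haddad, Mar 10→Ueda, Mar 11→Eriksen, Mar 12→Petrov, Mar 13→Petrov, Mar 14→Eriksen, Mar 15→Cruz, Mar 16→Cruz.
Total: 102 + 116 + 112 + 108 + 108 + 112 + 120 + 120 = $898.

$898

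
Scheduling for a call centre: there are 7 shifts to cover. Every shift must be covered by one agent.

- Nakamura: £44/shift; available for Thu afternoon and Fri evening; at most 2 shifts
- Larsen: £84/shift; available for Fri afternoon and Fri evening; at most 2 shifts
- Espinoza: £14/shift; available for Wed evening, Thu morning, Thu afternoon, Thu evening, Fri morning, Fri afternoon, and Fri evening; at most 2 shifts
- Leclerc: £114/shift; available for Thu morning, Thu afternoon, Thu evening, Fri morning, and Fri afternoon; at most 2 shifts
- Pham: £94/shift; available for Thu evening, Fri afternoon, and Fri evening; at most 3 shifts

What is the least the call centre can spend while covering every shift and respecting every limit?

Wed evening can only be covered by Espinoza, so that assignment is forced.
Picking the cheapest available agent for each shift independently would cost £98, but that ignores the shift limits.
An optimal schedule: Wed evening→Espinoza, Thu morning→Espinoza, Thu afternoon→Nakamura, Thu evening→Pham, Fri morning→Leclerc, Fri afternoon→Larsen, Fri evening→Nakamura.
Total: 14 + 14 + 44 + 94 + 114 + 84 + 44 = £408.

£408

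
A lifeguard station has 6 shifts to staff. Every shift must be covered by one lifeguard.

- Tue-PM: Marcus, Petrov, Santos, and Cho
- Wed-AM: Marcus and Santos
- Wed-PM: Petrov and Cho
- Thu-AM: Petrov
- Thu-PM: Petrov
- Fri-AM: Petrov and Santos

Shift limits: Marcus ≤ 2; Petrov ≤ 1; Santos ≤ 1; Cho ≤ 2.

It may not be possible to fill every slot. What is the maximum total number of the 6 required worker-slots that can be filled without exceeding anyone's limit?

Total capacity across all lifeguards is 2+1+1+2 = 6, and 6 slots are needed, so at most 6 can be filled.
Shifts {Thu-AM, Thu-PM} need 2 slots but only Petrov are available for them, supplying at most 1 — so at least 1 slot must go unfilled.
An assignment achieving 5: Tue-PM→Marcus, Wed-AM→Marcus, Wed-PM→Cho, Thu-AM→Petrov, Fri-AM→Santos.
Loads: Marcus 2/2, Petrov 1/1, Santos 1/1, Cho 1/2.

5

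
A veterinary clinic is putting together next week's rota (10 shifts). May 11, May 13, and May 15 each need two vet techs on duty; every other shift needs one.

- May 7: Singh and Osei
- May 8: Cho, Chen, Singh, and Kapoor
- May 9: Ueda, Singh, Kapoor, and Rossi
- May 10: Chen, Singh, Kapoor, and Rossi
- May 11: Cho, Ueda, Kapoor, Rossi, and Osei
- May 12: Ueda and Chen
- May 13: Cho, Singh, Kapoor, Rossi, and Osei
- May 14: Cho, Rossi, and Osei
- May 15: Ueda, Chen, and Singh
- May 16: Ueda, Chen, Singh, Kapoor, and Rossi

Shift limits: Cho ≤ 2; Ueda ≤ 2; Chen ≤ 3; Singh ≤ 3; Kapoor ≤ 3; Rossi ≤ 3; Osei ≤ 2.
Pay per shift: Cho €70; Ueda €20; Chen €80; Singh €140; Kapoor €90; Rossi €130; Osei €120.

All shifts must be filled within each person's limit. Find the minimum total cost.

€1060

Picking the cheapest available vet tech for each shift independently would cost €750, but that ignores the shift limits.
An optimal schedule: May 7→Osei, May 8→Cho, May 9→Kapoor, May 10→Chen, May 11→Kapoor+Osei, May 12→Ueda, May 13→Kapoor+Rossi, May 14→Cho, May 15→Ueda+Chen, May 16→Chen.
Total: 120 + 70 + 90 + 80 + 90 + 120 + 20 + 90 + 130 + 70 + 20 + 80 + 80 = €1060.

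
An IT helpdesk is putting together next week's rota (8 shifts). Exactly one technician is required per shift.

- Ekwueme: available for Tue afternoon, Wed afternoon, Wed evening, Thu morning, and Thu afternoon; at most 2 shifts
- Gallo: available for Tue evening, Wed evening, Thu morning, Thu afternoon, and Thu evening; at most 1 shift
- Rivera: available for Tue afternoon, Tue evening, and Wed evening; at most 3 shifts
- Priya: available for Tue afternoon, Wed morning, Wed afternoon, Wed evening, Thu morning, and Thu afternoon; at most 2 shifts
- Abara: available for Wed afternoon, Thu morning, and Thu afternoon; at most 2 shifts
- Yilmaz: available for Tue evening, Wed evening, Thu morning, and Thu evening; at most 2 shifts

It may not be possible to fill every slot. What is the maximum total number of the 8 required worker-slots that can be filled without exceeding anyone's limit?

8

Total capacity across all technicians is 2+1+3+2+2+2 = 12, and 8 slots are needed, so at most 8 can be filled.
An assignment achieving 8: Tue afternoon→Ekwueme, Tue evening→Rivera, Wed morning→Priya, Wed afternoon→Ekwueme, Wed evening→Rivera, Thu morning→Abara, Thu afternoon→Priya, Thu evening→Gallo.
Loads: Ekwueme 2/2, Gallo 1/1, Rivera 2/3, Priya 2/2, Abara 1/2, Yilmaz 0/2.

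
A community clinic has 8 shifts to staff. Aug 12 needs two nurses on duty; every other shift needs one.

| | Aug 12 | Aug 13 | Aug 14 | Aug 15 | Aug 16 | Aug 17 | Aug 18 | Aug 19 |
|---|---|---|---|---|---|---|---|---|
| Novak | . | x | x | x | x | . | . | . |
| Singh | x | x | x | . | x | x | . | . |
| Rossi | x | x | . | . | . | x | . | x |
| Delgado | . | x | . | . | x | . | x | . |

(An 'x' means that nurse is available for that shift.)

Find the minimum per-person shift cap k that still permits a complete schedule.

3

With 4 nurses and 9 worker-slots to fill, someone must work at least ⌈9/4⌉ = 3 shifts, so k ≥ 3.
k = 3 works: Aug 12→Singh+Rossi, Aug 13→Singh, Aug 14→Novak, Aug 15→Novak, Aug 16→Novak, Aug 17→Singh, Aug 18→Delgado, Aug 19→Rossi.
Loads: Novak 3, Singh 3, Rossi 2, Delgado 1 — all ≤ 3.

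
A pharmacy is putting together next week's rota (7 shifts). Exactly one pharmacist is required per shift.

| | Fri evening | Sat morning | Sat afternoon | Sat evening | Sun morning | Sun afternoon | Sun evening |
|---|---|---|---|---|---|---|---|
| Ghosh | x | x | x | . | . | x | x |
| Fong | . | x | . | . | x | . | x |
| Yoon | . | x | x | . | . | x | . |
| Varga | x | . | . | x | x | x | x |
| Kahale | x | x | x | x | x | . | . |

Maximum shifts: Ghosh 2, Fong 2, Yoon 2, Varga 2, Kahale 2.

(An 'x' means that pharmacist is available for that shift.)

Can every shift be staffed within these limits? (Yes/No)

One valid schedule: Fri evening→Ghosh, Sat morning→Yoon, Sat afternoon→Ghosh, Sat evening→Varga, Sun morning→Fong, Sun afternoon→Yoon, Sun evening→Fong.
Loads: Ghosh 2/2, Fong 2/2, Yoon 2/2, Varga 1/2, Kahale 0/2 — all within limits.

Yes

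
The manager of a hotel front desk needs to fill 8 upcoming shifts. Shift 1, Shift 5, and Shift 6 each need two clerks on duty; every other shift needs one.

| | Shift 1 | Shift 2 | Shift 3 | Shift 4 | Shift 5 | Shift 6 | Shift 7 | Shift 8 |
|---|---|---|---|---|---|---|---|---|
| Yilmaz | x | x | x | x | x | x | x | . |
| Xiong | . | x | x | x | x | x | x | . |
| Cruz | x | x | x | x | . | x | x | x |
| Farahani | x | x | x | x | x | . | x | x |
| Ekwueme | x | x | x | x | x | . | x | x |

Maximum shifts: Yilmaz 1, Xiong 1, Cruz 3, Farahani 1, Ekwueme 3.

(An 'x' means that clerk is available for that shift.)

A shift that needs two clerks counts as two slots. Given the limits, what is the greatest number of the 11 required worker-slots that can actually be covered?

Total capacity across all clerks is 1+1+3+1+3 = 9, and 11 slots are needed, so at most 9 can be filled.
An assignment achieving 9: Shift 1→Cruz+Farahani, Shift 2→Cruz, Shift 3→Ekwueme, Shift 4→Ekwueme, Shift 5→Ekwueme, Shift 6→Yilmaz+Xiong, Shift 8→Cruz.
Loads: Yilmaz 1/1, Xiong 1/1, Cruz 3/3, Farahani 1/1, Ekwueme 3/3.

9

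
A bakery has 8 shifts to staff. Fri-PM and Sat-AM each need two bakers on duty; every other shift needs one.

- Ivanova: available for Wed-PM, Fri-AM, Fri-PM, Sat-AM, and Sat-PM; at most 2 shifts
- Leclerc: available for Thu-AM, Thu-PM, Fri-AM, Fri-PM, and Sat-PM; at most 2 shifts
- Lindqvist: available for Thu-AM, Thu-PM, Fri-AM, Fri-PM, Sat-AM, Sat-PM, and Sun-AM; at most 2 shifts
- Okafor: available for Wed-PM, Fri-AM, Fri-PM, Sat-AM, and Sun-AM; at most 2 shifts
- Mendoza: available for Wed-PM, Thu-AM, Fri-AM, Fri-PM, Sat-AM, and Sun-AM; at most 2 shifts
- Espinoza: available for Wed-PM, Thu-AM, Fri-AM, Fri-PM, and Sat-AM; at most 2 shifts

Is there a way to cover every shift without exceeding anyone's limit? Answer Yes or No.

Yes

One valid schedule: Wed-PM→Ivanova, Thu-AM→Leclerc, Thu-PM→Leclerc, Fri-AM→Lindqvist, Fri-PM→Okafor+Mendoza, Sat-AM→Okafor+Mendoza, Sat-PM→Ivanova, Sun-AM→Lindqvist.
Loads: Ivanova 2/2, Leclerc 2/2, Lindqvist 2/2, Okafor 2/2, Mendoza 2/2, Espinoza 0/2 — all within limits.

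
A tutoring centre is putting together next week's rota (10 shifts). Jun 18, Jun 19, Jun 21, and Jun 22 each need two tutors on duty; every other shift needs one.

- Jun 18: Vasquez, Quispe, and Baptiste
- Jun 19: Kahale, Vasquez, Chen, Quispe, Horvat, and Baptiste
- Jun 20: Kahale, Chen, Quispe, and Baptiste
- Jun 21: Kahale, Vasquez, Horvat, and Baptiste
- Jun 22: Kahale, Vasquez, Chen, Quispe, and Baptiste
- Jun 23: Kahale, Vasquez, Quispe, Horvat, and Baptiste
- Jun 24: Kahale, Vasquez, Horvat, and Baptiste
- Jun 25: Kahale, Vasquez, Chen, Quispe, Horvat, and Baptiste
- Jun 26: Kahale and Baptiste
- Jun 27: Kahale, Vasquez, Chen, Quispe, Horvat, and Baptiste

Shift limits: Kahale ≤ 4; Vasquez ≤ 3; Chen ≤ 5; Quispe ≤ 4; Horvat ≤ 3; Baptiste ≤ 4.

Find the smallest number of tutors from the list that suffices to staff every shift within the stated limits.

14 slots to fill and no one can take more than 5, so at least ⌈14/5⌉ = 3 tutors are needed.
Any 3 tutors together have capacity at most 5+4+4 = 13 < 14 slots, so 3 can never suffice.
Kahale, Vasquez, Chen, and Quispe alone can cover everything: Jun 18→Vasquez+Quispe, Jun 19→Chen+Quispe, Jun 20→Kahale, Jun 21→Kahale+Vasquez, Jun 22→Chen+Quispe, Jun 23→Vasquez, Jun 24→Kahale, Jun 25→Chen, Jun 26→Kahale, Jun 27→Chen.

4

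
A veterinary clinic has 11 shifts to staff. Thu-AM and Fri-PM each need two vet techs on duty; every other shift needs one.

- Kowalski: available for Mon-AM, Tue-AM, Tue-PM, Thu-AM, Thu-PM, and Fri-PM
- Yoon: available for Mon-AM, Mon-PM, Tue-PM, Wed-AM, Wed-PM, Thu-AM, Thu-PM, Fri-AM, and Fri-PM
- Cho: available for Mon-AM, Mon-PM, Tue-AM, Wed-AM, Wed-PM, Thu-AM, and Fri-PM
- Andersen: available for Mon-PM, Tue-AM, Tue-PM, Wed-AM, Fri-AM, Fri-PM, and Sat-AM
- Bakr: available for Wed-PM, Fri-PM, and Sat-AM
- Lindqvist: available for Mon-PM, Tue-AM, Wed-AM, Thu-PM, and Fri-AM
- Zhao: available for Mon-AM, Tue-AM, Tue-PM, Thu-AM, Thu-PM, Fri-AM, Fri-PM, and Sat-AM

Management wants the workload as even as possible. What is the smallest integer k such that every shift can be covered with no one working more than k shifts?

With 7 vet techs and 13 worker-slots to fill, someone must work at least ⌈13/7⌉ = 2 shifts, so k ≥ 2.
k = 2 works: Mon-AM→Kowalski, Mon-PM→Yoon, Tue-AM→Lindqvist, Tue-PM→Kowalski, Wed-AM→Cho, Wed-PM→Yoon, Thu-AM→Cho+Zhao, Thu-PM→Lindqvist, Fri-AM→Andersen, Fri-PM→Bakr+Zhao, Sat-AM→Andersen.
Loads: Kowalski 2, Yoon 2, Cho 2, Andersen 2, Bakr 1, Lindqvist 2, Zhao 2 — all ≤ 2.

2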